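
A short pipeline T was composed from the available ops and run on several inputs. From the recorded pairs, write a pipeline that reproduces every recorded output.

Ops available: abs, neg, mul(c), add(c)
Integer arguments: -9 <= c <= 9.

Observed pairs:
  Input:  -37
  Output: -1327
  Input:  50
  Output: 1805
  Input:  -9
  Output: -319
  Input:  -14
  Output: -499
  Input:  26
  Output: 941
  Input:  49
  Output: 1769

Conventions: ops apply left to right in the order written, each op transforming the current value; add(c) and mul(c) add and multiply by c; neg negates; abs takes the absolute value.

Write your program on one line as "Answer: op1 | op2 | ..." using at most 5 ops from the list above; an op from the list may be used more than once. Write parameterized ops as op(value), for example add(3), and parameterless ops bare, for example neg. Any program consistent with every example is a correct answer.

mul(4) | mul(-9) | neg | add(5)

Check, running the answer program on each example:
  -37 -> -148 -> 1332 -> -1332 -> -1327
  50 -> 200 -> -1800 -> 1800 -> 1805
  -9 -> -36 -> 324 -> -324 -> -319
  -14 -> -56 -> 504 -> -504 -> -499
  26 -> 104 -> -936 -> 936 -> 941
  49 -> 196 -> -1764 -> 1764 -> 1769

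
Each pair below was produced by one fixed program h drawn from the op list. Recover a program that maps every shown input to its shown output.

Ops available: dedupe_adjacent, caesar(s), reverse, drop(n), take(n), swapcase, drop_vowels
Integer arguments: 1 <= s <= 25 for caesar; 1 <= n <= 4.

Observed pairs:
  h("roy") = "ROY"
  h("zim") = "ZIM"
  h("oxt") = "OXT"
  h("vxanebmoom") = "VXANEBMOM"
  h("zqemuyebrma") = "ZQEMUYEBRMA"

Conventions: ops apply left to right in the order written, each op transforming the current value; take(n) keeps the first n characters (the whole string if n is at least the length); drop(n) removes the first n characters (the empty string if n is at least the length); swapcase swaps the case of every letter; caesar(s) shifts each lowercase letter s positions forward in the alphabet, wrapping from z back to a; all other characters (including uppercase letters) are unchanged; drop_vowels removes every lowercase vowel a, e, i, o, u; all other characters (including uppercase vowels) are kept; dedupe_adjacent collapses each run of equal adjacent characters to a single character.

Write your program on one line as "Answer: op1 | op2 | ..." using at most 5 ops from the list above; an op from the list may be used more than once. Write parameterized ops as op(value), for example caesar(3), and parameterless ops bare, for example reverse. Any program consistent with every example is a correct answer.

reverse | dedupe_adjacent | reverse | swapcase

Check, running the answer program on each example:
  "roy" -> "yor" -> "yor" -> "roy" -> "ROY"
  "zim" -> "miz" -> "miz" -> "zim" -> "ZIM"
  "oxt" -> "txo" -> "txo" -> "oxt" -> "OXT"
  "vxanebmoom" -> "moombenaxv" -> "mombenaxv" -> "vxanebmom" -> "VXANEBMOM"
  "zqemuyebrma" -> "amrbeyumeqz" -> "amrbeyumeqz" -> "zqemuyebrma" -> "ZQEMUYEBRMA"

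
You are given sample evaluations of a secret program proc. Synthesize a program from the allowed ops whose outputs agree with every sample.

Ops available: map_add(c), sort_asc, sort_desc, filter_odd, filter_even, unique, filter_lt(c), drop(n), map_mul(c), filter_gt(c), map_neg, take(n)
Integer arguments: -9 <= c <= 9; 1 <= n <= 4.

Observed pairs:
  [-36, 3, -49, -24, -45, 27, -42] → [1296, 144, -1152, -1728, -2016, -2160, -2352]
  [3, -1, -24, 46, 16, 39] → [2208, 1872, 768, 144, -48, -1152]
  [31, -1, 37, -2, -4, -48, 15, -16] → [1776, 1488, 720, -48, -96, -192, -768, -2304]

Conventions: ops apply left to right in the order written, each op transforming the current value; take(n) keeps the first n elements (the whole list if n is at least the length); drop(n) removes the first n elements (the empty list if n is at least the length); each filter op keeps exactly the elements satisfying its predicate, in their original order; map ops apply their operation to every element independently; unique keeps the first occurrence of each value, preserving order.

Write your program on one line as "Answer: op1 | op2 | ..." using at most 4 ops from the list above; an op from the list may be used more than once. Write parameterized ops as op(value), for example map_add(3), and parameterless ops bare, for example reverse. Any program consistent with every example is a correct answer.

map_mul(8) | map_mul(6) | sort_desc

Check, running the answer program on each example:
  [-36, 3, -49, -24, -45, 27, -42] -> [-288, 24, -392, -192, -360, 216, -336] -> [-1728, 144, -2352, -1152, -2160, 1296, -2016] -> [1296, 144, -1152, -1728, -2016, -2160, -2352]
  [3, -1, -24, 46, 16, 39] -> [24, -8, -192, 368, 128, 312] -> [144, -48, -1152, 2208, 768, 1872] -> [2208, 1872, 768, 144, -48, -1152]
  [31, -1, 37, -2, -4, -48, 15, -16] -> [248, -8, 296, -16, -32, -384, 120, -128] -> [1488, -48, 1776, -96, -192, -2304, 720, -768] -> [1776, 1488, 720, -48, -96, -192, -768, -2304]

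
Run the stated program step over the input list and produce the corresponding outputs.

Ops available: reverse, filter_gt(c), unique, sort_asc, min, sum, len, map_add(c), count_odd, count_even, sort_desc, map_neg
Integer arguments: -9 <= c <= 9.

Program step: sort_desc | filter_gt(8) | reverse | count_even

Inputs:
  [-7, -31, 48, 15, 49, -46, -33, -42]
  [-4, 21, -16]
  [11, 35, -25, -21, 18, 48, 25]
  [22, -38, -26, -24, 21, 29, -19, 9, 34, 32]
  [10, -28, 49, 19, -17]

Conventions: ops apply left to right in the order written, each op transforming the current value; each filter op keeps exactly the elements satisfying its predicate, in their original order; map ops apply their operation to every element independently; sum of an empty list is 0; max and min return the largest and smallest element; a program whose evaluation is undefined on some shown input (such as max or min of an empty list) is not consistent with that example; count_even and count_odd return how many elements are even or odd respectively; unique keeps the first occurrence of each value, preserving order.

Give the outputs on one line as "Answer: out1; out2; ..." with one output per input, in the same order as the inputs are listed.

Execution, op by op:
  [-7, -31, 48, 15, 49, -46, -33, -42] -> [49, 48, 15, -7, -31, -33, -42, -46] -> [49, 48, 15] -> [15, 48, 49] -> 1
  [-4, 21, -16] -> [21, -4, -16] -> [21] -> [21] -> 0
  [11, 35, -25, -21, 18, 48, 25] -> [48, 35, 25, 18, 11, -21, -25] -> [48, 35, 25, 18, 11] -> [11, 18, 25, 35, 48] -> 2
  [22, -38, -26, -24, 21, 29, -19, 9, 34, 32] -> [34, 32, 29, 22, 21, 9, -19, -24, -26, -38] -> [34, 32, 29, 22, 21, 9] -> [9, 21, 22, 29, 32, 34] -> 3
  [10, -28, 49, 19, -17] -> [49, 19, 10, -17, -28] -> [49, 19, 10] -> [10, 19, 49] -> 1

1; 0; 2; 3; 1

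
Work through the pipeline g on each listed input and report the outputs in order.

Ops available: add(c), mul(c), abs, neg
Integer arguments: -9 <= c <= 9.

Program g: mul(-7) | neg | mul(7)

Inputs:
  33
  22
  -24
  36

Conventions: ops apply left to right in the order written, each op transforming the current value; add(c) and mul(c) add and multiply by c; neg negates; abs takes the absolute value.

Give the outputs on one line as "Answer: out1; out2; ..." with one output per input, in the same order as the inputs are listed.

1617; 1078; -1176; 1764

Execution, op by op:
  33 -> -231 -> 231 -> 1617
  22 -> -154 -> 154 -> 1078
  -24 -> 168 -> -168 -> -1176
  36 -> -252 -> 252 -> 1764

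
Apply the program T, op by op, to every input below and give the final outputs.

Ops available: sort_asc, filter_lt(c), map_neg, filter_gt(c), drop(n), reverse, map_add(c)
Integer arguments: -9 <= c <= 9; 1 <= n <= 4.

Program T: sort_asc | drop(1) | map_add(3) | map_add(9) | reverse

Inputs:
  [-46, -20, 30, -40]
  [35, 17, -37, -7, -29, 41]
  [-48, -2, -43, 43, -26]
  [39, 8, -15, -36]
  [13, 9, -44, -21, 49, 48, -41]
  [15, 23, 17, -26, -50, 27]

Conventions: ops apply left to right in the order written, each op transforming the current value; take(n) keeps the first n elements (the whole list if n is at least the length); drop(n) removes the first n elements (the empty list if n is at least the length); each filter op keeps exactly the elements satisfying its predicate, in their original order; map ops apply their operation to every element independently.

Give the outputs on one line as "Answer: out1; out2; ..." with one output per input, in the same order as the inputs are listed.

Execution, op by op:
  [-46, -20, 30, -40] -> [-46, -40, -20, 30] -> [-40, -20, 30] -> [-37, -17, 33] -> [-28, -8, 42] -> [42, -8, -28]
  [35, 17, -37, -7, -29, 41] -> [-37, -29, -7, 17, 35, 41] -> [-29, -7, 17, 35, 41] -> [-26, -4, 20, 38, 44] -> [-17, 5, 29, 47, 53] -> [53, 47, 29, 5, -17]
  [-48, -2, -43, 43, -26] -> [-48, -43, -26, -2, 43] -> [-43, -26, -2, 43] -> [-40, -23, 1, 46] -> [-31, -14, 10, 55] -> [55, 10, -14, -31]
  [39, 8, -15, -36] -> [-36, -15, 8, 39] -> [-15, 8, 39] -> [-12, 11, 42] -> [-3, 20, 51] -> [51, 20, -3]
  [13, 9, -44, -21, 49, 48, -41] -> [-44, -41, -21, 9, 13, 48, 49] -> [-41, -21, 9, 13, 48, 49] -> [-38, -18, 12, 16, 51, 52] -> [-29, -9, 21, 25, 60, 61] -> [61, 60, 25, 21, -9, -29]
  [15, 23, 17, -26, -50, 27] -> [-50, -26, 15, 17, 23, 27] -> [-26, 15, 17, 23, 27] -> [-23, 18, 20, 26, 30] -> [-14, 27, 29, 35, 39] -> [39, 35, 29, 27, -14]

[42, -8, -28]; [53, 47, 29, 5, -17]; [55, 10, -14, -31]; [51, 20, -3]; [61, 60, 25, 21, -9, -29]; [39, 35, 29, 27, -14]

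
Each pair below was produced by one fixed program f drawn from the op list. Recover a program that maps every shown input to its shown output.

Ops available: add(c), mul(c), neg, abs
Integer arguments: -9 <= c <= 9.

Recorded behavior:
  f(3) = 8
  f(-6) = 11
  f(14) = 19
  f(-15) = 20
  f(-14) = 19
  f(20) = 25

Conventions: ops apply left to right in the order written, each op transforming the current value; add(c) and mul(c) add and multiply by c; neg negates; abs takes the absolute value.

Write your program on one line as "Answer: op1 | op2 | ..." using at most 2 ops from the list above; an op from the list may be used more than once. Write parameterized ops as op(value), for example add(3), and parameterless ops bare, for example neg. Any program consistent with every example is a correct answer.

abs | add(5)

Check, running the answer program on each example:
  3 -> 3 -> 8
  -6 -> 6 -> 11
  14 -> 14 -> 19
  -15 -> 15 -> 20
  -14 -> 14 -> 19
  20 -> 20 -> 25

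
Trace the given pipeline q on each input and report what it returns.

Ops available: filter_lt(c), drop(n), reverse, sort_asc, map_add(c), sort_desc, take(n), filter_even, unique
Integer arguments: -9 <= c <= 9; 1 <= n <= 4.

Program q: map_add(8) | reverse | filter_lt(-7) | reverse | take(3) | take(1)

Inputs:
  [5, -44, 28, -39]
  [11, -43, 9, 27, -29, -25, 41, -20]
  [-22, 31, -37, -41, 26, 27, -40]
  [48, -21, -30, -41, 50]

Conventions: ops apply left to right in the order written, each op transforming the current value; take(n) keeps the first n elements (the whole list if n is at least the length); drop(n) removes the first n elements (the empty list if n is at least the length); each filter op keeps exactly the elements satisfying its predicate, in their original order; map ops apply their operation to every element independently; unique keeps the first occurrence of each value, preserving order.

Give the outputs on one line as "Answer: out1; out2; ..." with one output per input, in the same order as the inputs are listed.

Execution, op by op:
  [5, -44, 28, -39] -> [13, -36, 36, -31] -> [-31, 36, -36, 13] -> [-31, -36] -> [-36, -31] -> [-36, -31] -> [-36]
  [11, -43, 9, 27, -29, -25, 41, -20] -> [19, -35, 17, 35, -21, -17, 49, -12] -> [-12, 49, -17, -21, 35, 17, -35, 19] -> [-12, -17, -21, -35] -> [-35, -21, -17, -12] -> [-35, -21, -17] -> [-35]
  [-22, 31, -37, -41, 26, 27, -40] -> [-14, 39, -29, -33, 34, 35, -32] -> [-32, 35, 34, -33, -29, 39, -14] -> [-32, -33, -29, -14] -> [-14, -29, -33, -32] -> [-14, -29, -33] -> [-14]
  [48, -21, -30, -41, 50] -> [56, -13, -22, -33, 58] -> [58, -33, -22, -13, 56] -> [-33, -22, -13] -> [-13, -22, -33] -> [-13, -22, -33] -> [-13]

[-36]; [-35]; [-14]; [-13]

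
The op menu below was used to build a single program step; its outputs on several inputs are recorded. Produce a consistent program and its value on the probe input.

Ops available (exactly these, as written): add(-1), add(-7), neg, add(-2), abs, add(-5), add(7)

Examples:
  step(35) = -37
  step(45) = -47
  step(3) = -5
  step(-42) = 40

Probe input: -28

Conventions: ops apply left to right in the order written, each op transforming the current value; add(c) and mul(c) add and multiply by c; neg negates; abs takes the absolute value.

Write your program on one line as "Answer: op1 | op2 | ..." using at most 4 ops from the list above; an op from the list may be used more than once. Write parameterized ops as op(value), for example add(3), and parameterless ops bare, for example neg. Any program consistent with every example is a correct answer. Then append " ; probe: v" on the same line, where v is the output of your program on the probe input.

add(7) | add(-5) | neg ; probe: 26

Check, running the answer program on each example:
  35 -> 42 -> 37 -> -37
  45 -> 52 -> 47 -> -47
  3 -> 10 -> 5 -> -5
  -42 -> -35 -> -40 -> 40
  probe: -28 -> -21 -> -26 -> 26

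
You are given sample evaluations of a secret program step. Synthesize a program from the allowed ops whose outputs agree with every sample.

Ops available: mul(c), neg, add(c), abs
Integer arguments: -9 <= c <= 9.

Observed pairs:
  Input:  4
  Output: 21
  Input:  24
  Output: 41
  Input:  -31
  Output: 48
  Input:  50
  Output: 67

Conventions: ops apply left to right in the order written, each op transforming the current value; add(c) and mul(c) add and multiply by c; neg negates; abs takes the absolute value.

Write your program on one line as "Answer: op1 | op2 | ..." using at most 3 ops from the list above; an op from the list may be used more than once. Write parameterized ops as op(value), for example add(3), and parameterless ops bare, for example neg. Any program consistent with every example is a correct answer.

abs | add(8) | add(9)

Check, running the answer program on each example:
  4 -> 4 -> 12 -> 21
  24 -> 24 -> 32 -> 41
  -31 -> 31 -> 39 -> 48
  50 -> 50 -> 58 -> 67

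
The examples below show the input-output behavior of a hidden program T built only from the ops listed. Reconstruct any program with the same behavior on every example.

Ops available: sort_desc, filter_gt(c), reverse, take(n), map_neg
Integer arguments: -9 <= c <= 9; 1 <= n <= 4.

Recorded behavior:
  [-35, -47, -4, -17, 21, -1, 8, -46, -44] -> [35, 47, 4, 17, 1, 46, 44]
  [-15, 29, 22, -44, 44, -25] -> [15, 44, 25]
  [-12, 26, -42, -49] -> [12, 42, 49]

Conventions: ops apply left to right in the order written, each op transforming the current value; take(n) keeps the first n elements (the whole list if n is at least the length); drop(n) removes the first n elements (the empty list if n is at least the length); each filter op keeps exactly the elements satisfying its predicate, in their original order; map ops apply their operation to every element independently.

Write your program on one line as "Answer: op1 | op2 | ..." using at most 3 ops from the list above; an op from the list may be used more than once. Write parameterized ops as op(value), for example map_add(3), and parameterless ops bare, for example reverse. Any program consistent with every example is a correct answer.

map_neg | filter_gt(0)

Check, running the answer program on each example:
  [-35, -47, -4, -17, 21, -1, 8, -46, -44] -> [35, 47, 4, 17, -21, 1, -8, 46, 44] -> [35, 47, 4, 17, 1, 46, 44]
  [-15, 29, 22, -44, 44, -25] -> [15, -29, -22, 44, -44, 25] -> [15, 44, 25]
  [-12, 26, -42, -49] -> [12, -26, 42, 49] -> [12, 42, 49]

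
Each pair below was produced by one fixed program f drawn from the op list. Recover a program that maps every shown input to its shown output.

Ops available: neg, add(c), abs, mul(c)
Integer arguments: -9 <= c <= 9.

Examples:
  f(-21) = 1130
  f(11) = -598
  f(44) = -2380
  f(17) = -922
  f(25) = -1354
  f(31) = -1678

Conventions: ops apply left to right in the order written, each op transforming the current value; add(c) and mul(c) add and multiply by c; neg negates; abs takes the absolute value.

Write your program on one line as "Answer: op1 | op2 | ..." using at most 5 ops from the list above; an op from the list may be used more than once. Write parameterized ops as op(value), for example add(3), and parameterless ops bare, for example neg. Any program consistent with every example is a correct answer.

mul(9) | mul(6) | neg | add(-4)

Check, running the answer program on each example:
  -21 -> -189 -> -1134 -> 1134 -> 1130
  11 -> 99 -> 594 -> -594 -> -598
  44 -> 396 -> 2376 -> -2376 -> -2380
  17 -> 153 -> 918 -> -918 -> -922
  25 -> 225 -> 1350 -> -1350 -> -1354
  31 -> 279 -> 1674 -> -1674 -> -1678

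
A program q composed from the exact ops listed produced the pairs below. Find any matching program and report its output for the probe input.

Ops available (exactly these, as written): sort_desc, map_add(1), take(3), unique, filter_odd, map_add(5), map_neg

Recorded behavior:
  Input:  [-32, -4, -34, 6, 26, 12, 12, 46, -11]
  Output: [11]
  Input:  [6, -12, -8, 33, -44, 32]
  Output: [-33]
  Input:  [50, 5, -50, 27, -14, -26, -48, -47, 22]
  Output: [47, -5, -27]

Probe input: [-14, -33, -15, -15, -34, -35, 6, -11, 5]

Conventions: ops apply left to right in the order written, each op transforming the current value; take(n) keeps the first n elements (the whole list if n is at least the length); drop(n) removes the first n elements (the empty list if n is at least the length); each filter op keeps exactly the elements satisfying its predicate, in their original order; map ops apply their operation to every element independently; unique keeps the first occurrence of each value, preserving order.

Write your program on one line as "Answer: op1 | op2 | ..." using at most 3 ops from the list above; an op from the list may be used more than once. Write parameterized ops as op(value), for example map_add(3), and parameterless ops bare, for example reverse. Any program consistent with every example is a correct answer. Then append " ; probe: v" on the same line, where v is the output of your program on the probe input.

map_neg | sort_desc | filter_odd ; probe: [35, 33, 15, 15, 11, -5]

Check, running the answer program on each example:
  [-32, -4, -34, 6, 26, 12, 12, 46, -11] -> [32, 4, 34, -6, -26, -12, -12, -46, 11] -> [34, 32, 11, 4, -6, -12, -12, -26, -46] -> [11]
  [6, -12, -8, 33, -44, 32] -> [-6, 12, 8, -33, 44, -32] -> [44, 12, 8, -6, -32, -33] -> [-33]
  [50, 5, -50, 27, -14, -26, -48, -47, 22] -> [-50, -5, 50, -27, 14, 26, 48, 47, -22] -> [50, 48, 47, 26, 14, -5, -22, -27, -50] -> [47, -5, -27]
  probe: [-14, -33, -15, -15, -34, -35, 6, -11, 5] -> [14, 33, 15, 15, 34, 35, -6, 11, -5] -> [35, 34, 33, 15, 15, 14, 11, -5, -6] -> [35, 33, 15, 15, 11, -5]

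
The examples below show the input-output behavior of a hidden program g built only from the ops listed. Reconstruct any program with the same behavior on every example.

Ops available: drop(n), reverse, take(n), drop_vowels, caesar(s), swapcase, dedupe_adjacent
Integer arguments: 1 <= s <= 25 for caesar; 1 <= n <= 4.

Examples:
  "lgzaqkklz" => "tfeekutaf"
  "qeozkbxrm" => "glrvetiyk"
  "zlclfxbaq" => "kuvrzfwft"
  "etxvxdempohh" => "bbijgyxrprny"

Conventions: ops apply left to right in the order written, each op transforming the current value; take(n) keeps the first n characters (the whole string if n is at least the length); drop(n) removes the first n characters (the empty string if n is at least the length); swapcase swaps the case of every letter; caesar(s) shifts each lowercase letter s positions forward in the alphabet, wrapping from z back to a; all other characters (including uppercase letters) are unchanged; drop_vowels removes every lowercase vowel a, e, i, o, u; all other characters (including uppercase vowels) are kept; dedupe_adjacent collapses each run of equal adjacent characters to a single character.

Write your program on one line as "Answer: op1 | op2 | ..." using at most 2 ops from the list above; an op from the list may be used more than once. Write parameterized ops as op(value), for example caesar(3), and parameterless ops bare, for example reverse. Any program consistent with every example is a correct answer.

caesar(20) | reverse

Check, running the answer program on each example:
  "lgzaqkklz" -> "fatukeeft" -> "tfeekutaf"
  "qeozkbxrm" -> "kyitevrlg" -> "glrvetiyk"
  "zlclfxbaq" -> "tfwfzrvuk" -> "kuvrzfwft"
  "etxvxdempohh" -> "ynrprxygjibb" -> "bbijgyxrprny"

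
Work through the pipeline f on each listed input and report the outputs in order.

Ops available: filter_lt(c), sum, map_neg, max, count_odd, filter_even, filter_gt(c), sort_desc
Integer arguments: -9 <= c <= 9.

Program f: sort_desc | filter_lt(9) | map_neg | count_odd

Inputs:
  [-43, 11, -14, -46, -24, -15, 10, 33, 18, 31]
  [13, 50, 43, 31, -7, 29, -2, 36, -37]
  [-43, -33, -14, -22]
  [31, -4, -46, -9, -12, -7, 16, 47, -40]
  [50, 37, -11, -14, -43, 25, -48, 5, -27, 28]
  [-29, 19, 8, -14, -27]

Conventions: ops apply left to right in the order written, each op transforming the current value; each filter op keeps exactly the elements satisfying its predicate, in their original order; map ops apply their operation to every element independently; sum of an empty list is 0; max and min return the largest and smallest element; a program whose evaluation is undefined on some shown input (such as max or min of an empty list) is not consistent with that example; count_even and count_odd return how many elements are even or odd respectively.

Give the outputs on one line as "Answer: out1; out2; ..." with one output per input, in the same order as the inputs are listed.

Execution, op by op:
  [-43, 11, -14, -46, -24, -15, 10, 33, 18, 31] -> [33, 31, 18, 11, 10, -14, -15, -24, -43, -46] -> [-14, -15, -24, -43, -46] -> [14, 15, 24, 43, 46] -> 2
  [13, 50, 43, 31, -7, 29, -2, 36, -37] -> [50, 43, 36, 31, 29, 13, -2, -7, -37] -> [-2, -7, -37] -> [2, 7, 37] -> 2
  [-43, -33, -14, -22] -> [-14, -22, -33, -43] -> [-14, -22, -33, -43] -> [14, 22, 33, 43] -> 2
  [31, -4, -46, -9, -12, -7, 16, 47, -40] -> [47, 31, 16, -4, -7, -9, -12, -40, -46] -> [-4, -7, -9, -12, -40, -46] -> [4, 7, 9, 12, 40, 46] -> 2
  [50, 37, -11, -14, -43, 25, -48, 5, -27, 28] -> [50, 37, 28, 25, 5, -11, -14, -27, -43, -48] -> [5, -11, -14, -27, -43, -48] -> [-5, 11, 14, 27, 43, 48] -> 4
  [-29, 19, 8, -14, -27] -> [19, 8, -14, -27, -29] -> [8, -14, -27, -29] -> [-8, 14, 27, 29] -> 2

2; 2; 2; 2; 4; 2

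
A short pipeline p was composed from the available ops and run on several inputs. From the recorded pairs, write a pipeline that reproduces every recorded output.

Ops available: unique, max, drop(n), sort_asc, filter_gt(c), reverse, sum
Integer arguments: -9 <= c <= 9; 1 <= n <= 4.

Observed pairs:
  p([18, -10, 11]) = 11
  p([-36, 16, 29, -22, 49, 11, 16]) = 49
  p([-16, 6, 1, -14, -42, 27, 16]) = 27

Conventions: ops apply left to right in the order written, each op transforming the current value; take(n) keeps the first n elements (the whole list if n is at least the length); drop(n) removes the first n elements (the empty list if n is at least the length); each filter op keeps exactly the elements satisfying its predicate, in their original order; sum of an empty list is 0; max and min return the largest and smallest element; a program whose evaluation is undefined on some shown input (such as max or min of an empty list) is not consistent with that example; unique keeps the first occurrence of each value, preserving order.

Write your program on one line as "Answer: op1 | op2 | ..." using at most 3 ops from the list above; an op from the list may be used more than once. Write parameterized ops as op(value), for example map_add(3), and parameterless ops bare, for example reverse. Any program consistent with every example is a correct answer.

unique | drop(1) | max

Check, running the answer program on each example:
  [18, -10, 11] -> [18, -10, 11] -> [-10, 11] -> 11
  [-36, 16, 29, -22, 49, 11, 16] -> [-36, 16, 29, -22, 49, 11] -> [16, 29, -22, 49, 11] -> 49
  [-16, 6, 1, -14, -42, 27, 16] -> [-16, 6, 1, -14, -42, 27, 16] -> [6, 1, -14, -42, 27, 16] -> 27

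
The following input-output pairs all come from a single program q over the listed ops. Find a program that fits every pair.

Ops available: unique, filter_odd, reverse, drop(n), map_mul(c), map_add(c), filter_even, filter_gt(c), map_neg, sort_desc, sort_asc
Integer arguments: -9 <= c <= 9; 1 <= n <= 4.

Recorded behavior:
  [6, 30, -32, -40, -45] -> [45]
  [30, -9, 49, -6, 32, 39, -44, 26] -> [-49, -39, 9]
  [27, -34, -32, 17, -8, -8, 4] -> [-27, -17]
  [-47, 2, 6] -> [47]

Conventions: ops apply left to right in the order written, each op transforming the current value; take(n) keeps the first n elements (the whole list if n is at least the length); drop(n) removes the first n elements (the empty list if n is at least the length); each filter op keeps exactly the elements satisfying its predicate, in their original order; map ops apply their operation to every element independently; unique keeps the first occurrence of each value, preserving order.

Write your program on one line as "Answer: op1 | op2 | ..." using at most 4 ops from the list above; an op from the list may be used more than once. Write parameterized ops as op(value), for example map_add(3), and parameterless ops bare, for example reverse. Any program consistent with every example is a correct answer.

reverse | sort_desc | filter_odd | map_neg

Check, running the answer program on each example:
  [6, 30, -32, -40, -45] -> [-45, -40, -32, 30, 6] -> [30, 6, -32, -40, -45] -> [-45] -> [45]
  [30, -9, 49, -6, 32, 39, -44, 26] -> [26, -44, 39, 32, -6, 49, -9, 30] -> [49, 39, 32, 30, 26, -6, -9, -44] -> [49, 39, -9] -> [-49, -39, 9]
  [27, -34, -32, 17, -8, -8, 4] -> [4, -8, -8, 17, -32, -34, 27] -> [27, 17, 4, -8, -8, -32, -34] -> [27, 17] -> [-27, -17]
  [-47, 2, 6] -> [6, 2, -47] -> [6, 2, -47] -> [-47] -> [47]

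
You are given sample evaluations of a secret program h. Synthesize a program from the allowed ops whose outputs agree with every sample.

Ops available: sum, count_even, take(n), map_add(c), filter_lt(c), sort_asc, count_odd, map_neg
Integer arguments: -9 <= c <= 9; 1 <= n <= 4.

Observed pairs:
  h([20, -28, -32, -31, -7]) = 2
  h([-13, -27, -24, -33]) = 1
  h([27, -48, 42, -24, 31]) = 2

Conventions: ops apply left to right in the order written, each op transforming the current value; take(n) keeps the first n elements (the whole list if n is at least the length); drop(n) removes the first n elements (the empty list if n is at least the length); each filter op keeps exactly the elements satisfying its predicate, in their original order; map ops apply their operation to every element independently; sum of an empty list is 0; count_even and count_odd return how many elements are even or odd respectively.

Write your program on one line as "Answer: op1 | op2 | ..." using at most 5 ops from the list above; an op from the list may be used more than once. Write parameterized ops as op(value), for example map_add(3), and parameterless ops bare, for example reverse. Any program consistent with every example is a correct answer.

filter_lt(-3) | map_add(3) | map_neg | count_odd

Check, running the answer program on each example:
  [20, -28, -32, -31, -7] -> [-28, -32, -31, -7] -> [-25, -29, -28, -4] -> [25, 29, 28, 4] -> 2
  [-13, -27, -24, -33] -> [-13, -27, -24, -33] -> [-10, -24, -21, -30] -> [10, 24, 21, 30] -> 1
  [27, -48, 42, -24, 31] -> [-48, -24] -> [-45, -21] -> [45, 21] -> 2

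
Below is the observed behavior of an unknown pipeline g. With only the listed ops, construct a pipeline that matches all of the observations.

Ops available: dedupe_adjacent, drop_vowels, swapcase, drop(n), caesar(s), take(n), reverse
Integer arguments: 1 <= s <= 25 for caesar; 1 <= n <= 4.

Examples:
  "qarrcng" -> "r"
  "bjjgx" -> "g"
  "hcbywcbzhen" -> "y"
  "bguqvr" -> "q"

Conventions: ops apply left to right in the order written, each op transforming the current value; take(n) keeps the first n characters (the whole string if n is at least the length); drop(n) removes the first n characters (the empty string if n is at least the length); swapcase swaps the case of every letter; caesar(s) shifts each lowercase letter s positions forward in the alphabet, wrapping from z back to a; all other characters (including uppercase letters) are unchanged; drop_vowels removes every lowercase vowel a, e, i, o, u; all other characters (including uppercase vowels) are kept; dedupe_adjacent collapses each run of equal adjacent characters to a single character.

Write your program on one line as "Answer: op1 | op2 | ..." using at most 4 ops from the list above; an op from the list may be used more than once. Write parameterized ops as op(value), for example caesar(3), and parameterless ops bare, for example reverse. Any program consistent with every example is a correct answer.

take(4) | swapcase | drop(3) | swapcase

Check, running the answer program on each example:
  "qarrcng" -> "qarr" -> "QARR" -> "R" -> "r"
  "bjjgx" -> "bjjg" -> "BJJG" -> "G" -> "g"
  "hcbywcbzhen" -> "hcby" -> "HCBY" -> "Y" -> "y"
  "bguqvr" -> "bguq" -> "BGUQ" -> "Q" -> "q"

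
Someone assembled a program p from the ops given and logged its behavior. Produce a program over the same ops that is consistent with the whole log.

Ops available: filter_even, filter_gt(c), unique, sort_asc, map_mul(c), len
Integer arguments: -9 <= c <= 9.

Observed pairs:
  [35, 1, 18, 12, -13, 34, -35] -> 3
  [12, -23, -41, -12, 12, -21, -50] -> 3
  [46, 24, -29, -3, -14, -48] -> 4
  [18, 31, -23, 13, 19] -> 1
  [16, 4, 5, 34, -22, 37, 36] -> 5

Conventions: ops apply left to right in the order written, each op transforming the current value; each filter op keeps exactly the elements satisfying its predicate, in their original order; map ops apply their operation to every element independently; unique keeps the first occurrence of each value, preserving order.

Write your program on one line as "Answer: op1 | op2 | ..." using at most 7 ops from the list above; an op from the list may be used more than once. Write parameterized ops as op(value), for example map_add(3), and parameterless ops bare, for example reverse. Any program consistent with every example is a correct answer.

filter_even | unique | map_mul(6) | map_mul(8) | map_mul(9) | len

Check, running the answer program on each example:
  [35, 1, 18, 12, -13, 34, -35] -> [18, 12, 34] -> [18, 12, 34] -> [108, 72, 204] -> [864, 576, 1632] -> [7776, 5184, 14688] -> 3
  [12, -23, -41, -12, 12, -21, -50] -> [12, -12, 12, -50] -> [12, -12, -50] -> [72, -72, -300] -> [576, -576, -2400] -> [5184, -5184, -21600] -> 3
  [46, 24, -29, -3, -14, -48] -> [46, 24, -14, -48] -> [46, 24, -14, -48] -> [276, 144, -84, -288] -> [2208, 1152, -672, -2304] -> [19872, 10368, -6048, -20736] -> 4
  [18, 31, -23, 13, 19] -> [18] -> [18] -> [108] -> [864] -> [7776] -> 1
  [16, 4, 5, 34, -22, 37, 36] -> [16, 4, 34, -22, 36] -> [16, 4, 34, -22, 36] -> [96, 24, 204, -132, 216] -> [768, 192, 1632, -1056, 1728] -> [6912, 1728, 14688, -9504, 15552] -> 5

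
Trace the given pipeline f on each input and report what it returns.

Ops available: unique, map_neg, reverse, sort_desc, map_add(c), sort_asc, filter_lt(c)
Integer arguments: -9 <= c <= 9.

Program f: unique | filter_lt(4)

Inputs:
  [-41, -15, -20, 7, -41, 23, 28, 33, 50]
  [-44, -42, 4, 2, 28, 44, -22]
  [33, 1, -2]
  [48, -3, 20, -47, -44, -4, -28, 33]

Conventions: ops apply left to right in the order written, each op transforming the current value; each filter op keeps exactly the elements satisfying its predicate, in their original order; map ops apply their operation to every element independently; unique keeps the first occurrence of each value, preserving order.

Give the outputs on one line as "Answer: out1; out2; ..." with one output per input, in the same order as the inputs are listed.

Execution, op by op:
  [-41, -15, -20, 7, -41, 23, 28, 33, 50] -> [-41, -15, -20, 7, 23, 28, 33, 50] -> [-41, -15, -20]
  [-44, -42, 4, 2, 28, 44, -22] -> [-44, -42, 4, 2, 28, 44, -22] -> [-44, -42, 2, -22]
  [33, 1, -2] -> [33, 1, -2] -> [1, -2]
  [48, -3, 20, -47, -44, -4, -28, 33] -> [48, -3, 20, -47, -44, -4, -28, 33] -> [-3, -47, -44, -4, -28]

[-41, -15, -20]; [-44, -42, 2, -22]; [1, -2]; [-3, -47, -44, -4, -28]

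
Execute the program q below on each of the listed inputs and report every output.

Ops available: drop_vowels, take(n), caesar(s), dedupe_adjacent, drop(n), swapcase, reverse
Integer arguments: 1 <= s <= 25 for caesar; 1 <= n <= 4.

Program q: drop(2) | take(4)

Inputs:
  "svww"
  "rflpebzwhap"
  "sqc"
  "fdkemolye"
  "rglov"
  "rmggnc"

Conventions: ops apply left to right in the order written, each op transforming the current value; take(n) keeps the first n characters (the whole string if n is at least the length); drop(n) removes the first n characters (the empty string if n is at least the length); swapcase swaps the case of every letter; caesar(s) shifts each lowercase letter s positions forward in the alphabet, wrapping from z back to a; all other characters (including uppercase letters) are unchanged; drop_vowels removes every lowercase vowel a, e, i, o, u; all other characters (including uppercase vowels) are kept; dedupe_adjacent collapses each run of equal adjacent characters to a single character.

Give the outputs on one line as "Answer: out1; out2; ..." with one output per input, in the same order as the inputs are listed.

Execution, op by op:
  "svww" -> "ww" -> "ww"
  "rflpebzwhap" -> "lpebzwhap" -> "lpeb"
  "sqc" -> "c" -> "c"
  "fdkemolye" -> "kemolye" -> "kemo"
  "rglov" -> "lov" -> "lov"
  "rmggnc" -> "ggnc" -> "ggnc"

"ww"; "lpeb"; "c"; "kemo"; "lov"; "ggnc"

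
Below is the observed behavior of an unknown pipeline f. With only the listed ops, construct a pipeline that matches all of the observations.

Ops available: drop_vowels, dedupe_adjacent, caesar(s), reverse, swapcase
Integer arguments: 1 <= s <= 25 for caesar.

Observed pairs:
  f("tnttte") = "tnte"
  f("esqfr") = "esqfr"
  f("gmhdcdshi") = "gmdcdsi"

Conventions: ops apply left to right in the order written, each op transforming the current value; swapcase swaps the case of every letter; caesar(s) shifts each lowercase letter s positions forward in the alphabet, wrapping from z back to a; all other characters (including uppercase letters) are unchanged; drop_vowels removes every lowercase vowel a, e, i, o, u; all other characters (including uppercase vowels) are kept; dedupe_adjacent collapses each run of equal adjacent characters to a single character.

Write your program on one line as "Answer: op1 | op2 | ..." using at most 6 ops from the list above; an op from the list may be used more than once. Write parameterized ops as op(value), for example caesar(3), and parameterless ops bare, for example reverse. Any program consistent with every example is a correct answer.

reverse | caesar(19) | dedupe_adjacent | drop_vowels | caesar(7) | reverse

Check, running the answer program on each example:
  "tnttte" -> "etttnt" -> "xmmmgm" -> "xmgm" -> "xmgm" -> "etnt" -> "tnte"
  "esqfr" -> "rfqse" -> "kyjlx" -> "kyjlx" -> "kyjlx" -> "rfqse" -> "esqfr"
  "gmhdcdshi" -> "ihsdcdhmg" -> "balwvwafz" -> "balwvwafz" -> "blwvwfz" -> "isdcdmg" -> "gmdcdsi"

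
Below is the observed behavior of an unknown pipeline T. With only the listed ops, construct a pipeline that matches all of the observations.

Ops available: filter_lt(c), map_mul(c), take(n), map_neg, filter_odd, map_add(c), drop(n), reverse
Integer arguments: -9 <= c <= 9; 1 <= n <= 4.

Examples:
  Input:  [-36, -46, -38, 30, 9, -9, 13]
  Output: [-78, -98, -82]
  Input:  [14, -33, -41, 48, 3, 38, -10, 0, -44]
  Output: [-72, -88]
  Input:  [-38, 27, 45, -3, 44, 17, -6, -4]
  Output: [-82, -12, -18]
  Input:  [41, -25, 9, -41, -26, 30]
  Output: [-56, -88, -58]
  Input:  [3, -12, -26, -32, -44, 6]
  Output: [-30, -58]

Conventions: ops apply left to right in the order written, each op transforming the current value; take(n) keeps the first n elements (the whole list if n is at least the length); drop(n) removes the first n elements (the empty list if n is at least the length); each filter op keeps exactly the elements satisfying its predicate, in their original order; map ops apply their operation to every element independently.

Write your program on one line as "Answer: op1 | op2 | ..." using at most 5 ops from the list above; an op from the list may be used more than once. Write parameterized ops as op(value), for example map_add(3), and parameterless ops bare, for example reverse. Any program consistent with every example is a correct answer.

filter_lt(8) | map_mul(2) | map_add(-6) | take(3) | filter_lt(-5)

Check, running the answer program on each example:
  [-36, -46, -38, 30, 9, -9, 13] -> [-36, -46, -38, -9] -> [-72, -92, -76, -18] -> [-78, -98, -82, -24] -> [-78, -98, -82] -> [-78, -98, -82]
  [14, -33, -41, 48, 3, 38, -10, 0, -44] -> [-33, -41, 3, -10, 0, -44] -> [-66, -82, 6, -20, 0, -88] -> [-72, -88, 0, -26, -6, -94] -> [-72, -88, 0] -> [-72, -88]
  [-38, 27, 45, -3, 44, 17, -6, -4] -> [-38, -3, -6, -4] -> [-76, -6, -12, -8] -> [-82, -12, -18, -14] -> [-82, -12, -18] -> [-82, -12, -18]
  [41, -25, 9, -41, -26, 30] -> [-25, -41, -26] -> [-50, -82, -52] -> [-56, -88, -58] -> [-56, -88, -58] -> [-56, -88, -58]
  [3, -12, -26, -32, -44, 6] -> [3, -12, -26, -32, -44, 6] -> [6, -24, -52, -64, -88, 12] -> [0, -30, -58, -70, -94, 6] -> [0, -30, -58] -> [-30, -58]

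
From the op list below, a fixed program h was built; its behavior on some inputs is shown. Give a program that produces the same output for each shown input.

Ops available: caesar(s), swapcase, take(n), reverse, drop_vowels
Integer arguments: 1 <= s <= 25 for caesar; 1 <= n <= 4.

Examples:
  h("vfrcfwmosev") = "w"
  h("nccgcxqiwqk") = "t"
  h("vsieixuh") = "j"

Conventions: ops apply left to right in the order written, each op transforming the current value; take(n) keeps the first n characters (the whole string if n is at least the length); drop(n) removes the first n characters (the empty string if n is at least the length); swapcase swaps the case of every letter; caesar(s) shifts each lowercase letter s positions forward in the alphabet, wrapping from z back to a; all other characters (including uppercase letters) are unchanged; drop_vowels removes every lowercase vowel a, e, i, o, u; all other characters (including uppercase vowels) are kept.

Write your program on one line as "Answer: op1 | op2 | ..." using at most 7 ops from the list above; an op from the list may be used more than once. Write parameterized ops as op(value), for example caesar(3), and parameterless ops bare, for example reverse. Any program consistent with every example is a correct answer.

caesar(21) | take(2) | caesar(22) | reverse | drop_vowels | take(1)

Check, running the answer program on each example:
  "vfrcfwmosev" -> "qamxarhjnzq" -> "qa" -> "mw" -> "wm" -> "wm" -> "w"
  "nccgcxqiwqk" -> "ixxbxsldrlf" -> "ix" -> "et" -> "te" -> "t" -> "t"
  "vsieixuh" -> "qndzdspc" -> "qn" -> "mj" -> "jm" -> "jm" -> "j"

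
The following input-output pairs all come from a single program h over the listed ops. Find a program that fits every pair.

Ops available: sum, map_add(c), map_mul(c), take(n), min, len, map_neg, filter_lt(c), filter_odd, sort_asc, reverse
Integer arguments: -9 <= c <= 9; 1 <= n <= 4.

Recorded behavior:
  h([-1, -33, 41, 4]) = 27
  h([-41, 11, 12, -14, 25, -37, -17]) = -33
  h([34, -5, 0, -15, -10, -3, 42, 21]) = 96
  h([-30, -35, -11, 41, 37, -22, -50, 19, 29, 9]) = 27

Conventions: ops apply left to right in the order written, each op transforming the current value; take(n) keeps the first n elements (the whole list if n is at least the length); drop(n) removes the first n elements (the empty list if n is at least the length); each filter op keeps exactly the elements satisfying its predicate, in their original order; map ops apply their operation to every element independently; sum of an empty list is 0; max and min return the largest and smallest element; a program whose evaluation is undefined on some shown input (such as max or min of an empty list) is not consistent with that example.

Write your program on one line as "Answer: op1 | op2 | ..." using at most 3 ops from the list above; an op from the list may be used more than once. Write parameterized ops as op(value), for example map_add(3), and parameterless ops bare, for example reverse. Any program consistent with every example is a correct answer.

map_add(4) | sum

Check, running the answer program on each example:
  [-1, -33, 41, 4] -> [3, -29, 45, 8] -> 27
  [-41, 11, 12, -14, 25, -37, -17] -> [-37, 15, 16, -10, 29, -33, -13] -> -33
  [34, -5, 0, -15, -10, -3, 42, 21] -> [38, -1, 4, -11, -6, 1, 46, 25] -> 96
  [-30, -35, -11, 41, 37, -22, -50, 19, 29, 9] -> [-26, -31, -7, 45, 41, -18, -46, 23, 33, 13] -> 27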